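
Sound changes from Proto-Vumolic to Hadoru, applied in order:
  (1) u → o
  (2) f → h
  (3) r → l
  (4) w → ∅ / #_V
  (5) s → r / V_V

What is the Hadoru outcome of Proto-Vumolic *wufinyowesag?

ohinyowerag

Hadoru: *wufinyowesag > wofinyowesag > wohinyowesag > ohinyowesag > ohinyowerag  (by vowel merger, unconditioned shift, glide loss, rhotacism)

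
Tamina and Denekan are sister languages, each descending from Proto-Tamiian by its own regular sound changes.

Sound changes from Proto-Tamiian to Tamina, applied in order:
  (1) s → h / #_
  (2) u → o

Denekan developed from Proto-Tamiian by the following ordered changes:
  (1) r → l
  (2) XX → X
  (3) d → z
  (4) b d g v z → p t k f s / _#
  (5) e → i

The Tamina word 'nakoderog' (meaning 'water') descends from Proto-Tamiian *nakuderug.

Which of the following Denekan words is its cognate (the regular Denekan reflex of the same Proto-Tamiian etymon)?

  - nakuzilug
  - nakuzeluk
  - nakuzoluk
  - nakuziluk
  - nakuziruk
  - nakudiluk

nakuziluk

Denekan: start from *nakuderug.
  rule 1 (unconditioned shift): nakuderug → nakudelug
  rule 2: no change — nakudelug
  rule 3 (unconditioned shift): nakudelug → nakuzelug
  rule 4 (final devoicing): nakuzelug → nakuzeluk
  rule 5 (vowel merger): nakuzeluk → nakuziluk
  ⇒ Denekan nakuziluk
The other candidates each miss or misapply at least one Denekan change.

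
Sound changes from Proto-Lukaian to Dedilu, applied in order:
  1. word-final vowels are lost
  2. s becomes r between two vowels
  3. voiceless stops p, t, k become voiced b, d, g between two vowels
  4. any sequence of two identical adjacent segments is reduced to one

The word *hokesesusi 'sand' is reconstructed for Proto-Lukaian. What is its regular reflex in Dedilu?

Dedilu: *hokesesusi > hokesesus > hokererus > hogererus  (by apocope, rhotacism, intervocalic voicing)

hogererus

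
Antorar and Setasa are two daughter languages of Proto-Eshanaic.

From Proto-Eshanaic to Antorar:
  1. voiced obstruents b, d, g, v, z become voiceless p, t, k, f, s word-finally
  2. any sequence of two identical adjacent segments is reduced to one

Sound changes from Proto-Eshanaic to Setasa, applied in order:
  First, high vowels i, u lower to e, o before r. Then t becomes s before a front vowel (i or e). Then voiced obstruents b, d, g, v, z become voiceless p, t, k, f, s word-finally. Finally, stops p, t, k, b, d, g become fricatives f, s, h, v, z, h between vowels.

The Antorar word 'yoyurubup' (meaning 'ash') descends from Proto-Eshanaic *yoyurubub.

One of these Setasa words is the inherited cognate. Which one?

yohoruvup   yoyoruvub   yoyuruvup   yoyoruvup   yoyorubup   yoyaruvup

yoyoruvup

Setasa: start from *yoyurubub.
  rule 1 (pre-rhotic lowering): yoyurubub → yoyorubub
  rule 2: no change — yoyorubub
  rule 3 (final devoicing): yoyorubub → yoyorubup
  rule 4 (intervocalic lenition): yoyorubup → yoyoruvup
  ⇒ Setasa yoyoruvup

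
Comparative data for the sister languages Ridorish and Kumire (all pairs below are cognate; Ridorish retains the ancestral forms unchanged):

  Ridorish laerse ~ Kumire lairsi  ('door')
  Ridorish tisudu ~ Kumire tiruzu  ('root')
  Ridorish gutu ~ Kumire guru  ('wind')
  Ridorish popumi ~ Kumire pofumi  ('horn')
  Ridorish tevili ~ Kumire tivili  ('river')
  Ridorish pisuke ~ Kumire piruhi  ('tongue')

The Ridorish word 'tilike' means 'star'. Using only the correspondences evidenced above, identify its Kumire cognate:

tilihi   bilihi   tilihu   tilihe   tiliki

pisuke ~ piruhi — Ridorish k corresponds to Kumire h between vowels (before a front vowel).
laerse ~ lairsi, pisuke ~ piruhi — Ridorish e corresponds to Kumire i word-finally.
Applying these to Ridorish 'tilike':
  tilike → tilihe   (k→h between vowels (before a front vowel))
  tilihe → tilihi   (e→i word-finally)
So the Kumire cognate is 'tilihi'.

tilihi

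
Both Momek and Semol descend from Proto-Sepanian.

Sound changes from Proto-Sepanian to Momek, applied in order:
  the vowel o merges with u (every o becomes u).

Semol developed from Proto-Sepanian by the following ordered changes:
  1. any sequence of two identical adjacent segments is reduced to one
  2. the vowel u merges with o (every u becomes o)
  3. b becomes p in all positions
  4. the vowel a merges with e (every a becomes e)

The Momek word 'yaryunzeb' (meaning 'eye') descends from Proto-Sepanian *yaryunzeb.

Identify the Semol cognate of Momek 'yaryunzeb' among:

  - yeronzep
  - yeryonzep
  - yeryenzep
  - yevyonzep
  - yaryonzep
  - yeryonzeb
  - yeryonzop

Semol: *yaryunzeb
  yaryunzeb (rule 1 does not apply)
  yaryunzeb → yaryonzeb   [vowel merger]
  yaryonzeb → yaryonzep   [unconditioned shift]
  yaryonzep → yeryonzep   [vowel merger]
  giving Semol yeryonzep.
Only 'yeryonzep' matches the regular Semol development of *yaryunzeb.

yeryonzep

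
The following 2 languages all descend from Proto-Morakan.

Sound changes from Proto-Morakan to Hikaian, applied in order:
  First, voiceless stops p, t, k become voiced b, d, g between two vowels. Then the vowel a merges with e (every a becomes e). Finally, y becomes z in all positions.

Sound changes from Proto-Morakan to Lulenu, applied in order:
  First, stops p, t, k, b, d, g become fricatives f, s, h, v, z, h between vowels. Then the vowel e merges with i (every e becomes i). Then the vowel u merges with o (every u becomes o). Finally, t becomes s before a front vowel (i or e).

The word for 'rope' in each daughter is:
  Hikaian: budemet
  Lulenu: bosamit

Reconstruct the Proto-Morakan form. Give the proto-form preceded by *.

*butamet

Position 4: Hikaian has e, Lulenu has a. Lulenu preserves a here (none of its changes turn any other segment into a), so the proto-segment is *a.
Position 3: Hikaian has d, Lulenu has s. Taking the neighbouring segments as reconstructed: Hikaian d could go back to *t or *d; Lulenu s could go back to *t or *s — the one source consistent with every daughter is *t.
Position 2: Hikaian has u, Lulenu has o. Hikaian preserves u here (none of its changes turn any other segment into u), so the proto-segment is *u.
Continuing position by position gives *butamet; check it forward:
Hikaian: *butamet
  butamet → budamet   [intervocalic voicing]
  budamet → budemet   [vowel merger]
  budemet (rule 3 does not apply)
  giving Hikaian budemet.
Lulenu: start from *butamet.
  rule 1 (intervocalic lenition): butamet → busamet
  rule 2 (vowel merger): busamet → busamit
  rule 3 (vowel merger): busamit → bosamit
  rule 4: no change — bosamit
  ⇒ Lulenu bosamit
*butamet is the unique common source.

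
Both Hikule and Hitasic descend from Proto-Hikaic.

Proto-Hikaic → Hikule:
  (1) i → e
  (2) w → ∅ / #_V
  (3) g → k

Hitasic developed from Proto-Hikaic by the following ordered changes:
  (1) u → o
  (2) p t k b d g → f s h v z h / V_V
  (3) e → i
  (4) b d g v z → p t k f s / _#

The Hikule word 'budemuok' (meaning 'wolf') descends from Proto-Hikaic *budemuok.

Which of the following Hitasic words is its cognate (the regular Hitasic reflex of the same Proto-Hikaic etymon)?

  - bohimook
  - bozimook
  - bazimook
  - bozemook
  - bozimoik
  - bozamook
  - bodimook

Hitasic: *budemuok
  budemuok → bodemook   [vowel merger]
  bodemook → bozemook   [intervocalic lenition]
  bozemook → bozimook   [vowel merger]
  bozimook (rule 4 does not apply)
  giving Hitasic bozimook.

bozimook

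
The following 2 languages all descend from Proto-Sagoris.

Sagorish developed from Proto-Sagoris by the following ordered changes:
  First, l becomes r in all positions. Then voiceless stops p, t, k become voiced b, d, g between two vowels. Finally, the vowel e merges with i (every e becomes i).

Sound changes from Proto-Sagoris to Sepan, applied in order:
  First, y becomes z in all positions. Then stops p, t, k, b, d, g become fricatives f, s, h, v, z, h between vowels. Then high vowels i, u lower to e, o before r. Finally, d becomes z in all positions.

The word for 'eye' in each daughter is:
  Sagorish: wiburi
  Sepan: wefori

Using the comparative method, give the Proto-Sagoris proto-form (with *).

*wepuri

Position 4: Sagorish has u, Sepan has o. Sagorish preserves u here (none of its changes turn any other segment into u), so the proto-segment is *u.
Position 3: Sagorish has b, Sepan has f. Taking the neighbouring segments as reconstructed: Sagorish b could go back to *p or *b; Sepan f could go back to *p or *f — the one source consistent with every daughter is *p.
Position 2: Sagorish has i, Sepan has e. Taking the neighbouring segments as reconstructed: Sagorish i could go back to *e or *i; Sepan e can only go back to *e — the one source consistent with every daughter is *e.
This points to *wepuri. Verify forward in each daughter:
Sagorish: *wepuri > weburi > wiburi  (by intervocalic voicing, vowel merger)
Sepan: start from *wepuri.
  rule 1: no change — wepuri
  rule 2 (intervocalic lenition): wepuri → wefuri
  rule 3 (pre-rhotic lowering): wefuri → wefori
  rule 4: no change — wefori
  ⇒ Sepan wefori
No other proto-form is consistent with every reflex, so the reconstruction is *wepuri.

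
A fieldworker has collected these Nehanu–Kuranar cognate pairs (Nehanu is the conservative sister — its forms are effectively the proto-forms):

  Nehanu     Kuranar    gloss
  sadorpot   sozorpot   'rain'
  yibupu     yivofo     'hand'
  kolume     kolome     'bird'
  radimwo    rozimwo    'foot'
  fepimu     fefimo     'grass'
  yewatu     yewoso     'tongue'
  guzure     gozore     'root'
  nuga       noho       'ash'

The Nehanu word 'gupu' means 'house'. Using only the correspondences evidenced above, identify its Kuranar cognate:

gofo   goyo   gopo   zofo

yibupu ~ yivofo — Nehanu u corresponds to Kuranar o after a consonant, before a labial obstruent.
yibupu ~ yivofo — Nehanu p corresponds to Kuranar f between vowels (before a back vowel).
yibupu ~ yivofo, fepimu ~ fefimo — Nehanu u corresponds to Kuranar o word-finally.
Applying these to Nehanu 'gupu':
  gupu → gopu   (u→o after a consonant, before a labial obstruent)
  gopu → gofu   (p→f between vowels (before a back vowel))
  gofu → gofo   (u→o word-finally)
So the Kuranar cognate is 'gofo'.

gofo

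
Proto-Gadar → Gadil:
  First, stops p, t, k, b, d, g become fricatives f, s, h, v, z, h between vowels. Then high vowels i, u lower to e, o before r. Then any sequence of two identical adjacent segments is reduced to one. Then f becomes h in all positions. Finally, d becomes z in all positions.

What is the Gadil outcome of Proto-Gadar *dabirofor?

zaverohor

Gadil: *dabirofor
  dabirofor → davirofor   [intervocalic lenition]
  davirofor → daverofor   [pre-rhotic lowering]
  daverofor (rule 3 does not apply)
  daverofor → daverohor   [unconditioned shift]
  daverohor → zaverohor   [unconditioned shift]
  giving Gadil zaverohor.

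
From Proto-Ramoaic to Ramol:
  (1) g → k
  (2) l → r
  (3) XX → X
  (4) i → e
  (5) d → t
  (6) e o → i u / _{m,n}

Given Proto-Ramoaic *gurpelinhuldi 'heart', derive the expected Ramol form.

Ramol: *gurpelinhuldi > kurpelinhuldi > kurperinhurdi > kurperenhurde > kurperenhurte > kurperinhurte  (by unconditioned shift, unconditioned shift, vowel merger, unconditioned shift, pre-nasal raising)

kurperinhurte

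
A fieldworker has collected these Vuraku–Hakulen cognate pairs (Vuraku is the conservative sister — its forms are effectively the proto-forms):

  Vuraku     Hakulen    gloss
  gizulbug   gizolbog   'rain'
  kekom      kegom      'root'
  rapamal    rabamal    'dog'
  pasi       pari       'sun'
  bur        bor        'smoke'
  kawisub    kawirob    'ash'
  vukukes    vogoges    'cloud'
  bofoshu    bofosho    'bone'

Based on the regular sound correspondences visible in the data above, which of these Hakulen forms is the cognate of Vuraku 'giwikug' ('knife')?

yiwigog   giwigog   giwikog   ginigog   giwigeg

giwigog

vukukes ~ vogoges — Vuraku k corresponds to Hakulen g between vowels (before a back vowel).
gizulbug ~ gizolbog, vukukes ~ vogoges — Vuraku u corresponds to Hakulen o after a consonant, before a consonant other than r, m, n, p, b, f, v.
Applying these to Vuraku 'giwikug':
  giwikug → giwigug   (k→g between vowels (before a back vowel))
  giwigug → giwigog   (u→o after a consonant, before a consonant other than r, m, n, p, b, f, v)
So the Hakulen cognate is 'giwigog'.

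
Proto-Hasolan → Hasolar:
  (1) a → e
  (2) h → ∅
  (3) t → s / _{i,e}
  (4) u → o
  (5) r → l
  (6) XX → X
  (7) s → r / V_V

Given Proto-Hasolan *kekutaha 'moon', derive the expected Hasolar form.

kekore

Hasolar: start from *kekutaha.
  rule 1 (vowel merger): kekutaha → kekutehe
  rule 2 (h-loss): kekutehe → kekutee
  rule 3 (palatalisation): kekutee → kekusee
  rule 4 (vowel merger): kekusee → kekosee
  rule 5: no change — kekosee
  rule 6 (degemination): kekosee → kekose
  rule 7 (rhotacism): kekose → kekore
  ⇒ Hasolar kekore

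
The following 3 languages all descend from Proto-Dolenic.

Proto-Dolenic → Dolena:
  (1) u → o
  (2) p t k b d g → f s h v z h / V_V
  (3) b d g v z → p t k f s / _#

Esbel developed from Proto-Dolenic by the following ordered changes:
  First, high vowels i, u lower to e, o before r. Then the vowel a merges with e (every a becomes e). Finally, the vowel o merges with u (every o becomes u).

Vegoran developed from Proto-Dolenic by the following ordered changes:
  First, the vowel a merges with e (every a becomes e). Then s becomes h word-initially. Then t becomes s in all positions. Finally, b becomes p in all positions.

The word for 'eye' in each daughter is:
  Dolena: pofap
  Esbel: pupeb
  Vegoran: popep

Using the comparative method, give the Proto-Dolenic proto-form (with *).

Position 3: Dolena has f, Esbel has p, Vegoran has p. Esbel preserves p here (none of its changes turn any other segment into p), so the proto-segment is *p.
Position 5: Dolena has p, Esbel has b, Vegoran has p. Esbel preserves b here (none of its changes turn any other segment into b), so the proto-segment is *b.
Continuing position by position gives *popab; check it forward:
Dolena: start from *popab.
  rule 1: no change — popab
  rule 2 (intervocalic lenition): popab → pofab
  rule 3 (final devoicing): pofab → pofap
  ⇒ Dolena pofap
Esbel: *popab
  popab (rule 1 does not apply)
  popab → popeb   [vowel merger]
  popeb → pupeb   [vowel merger]
  giving Esbel pupeb.
Vegoran: *popab
  popab → popeb   [vowel merger]
  popeb (rule 2 does not apply)
  popeb (rule 3 does not apply)
  popeb → popep   [unconditioned shift]
  giving Vegoran popep.
No other proto-form is consistent with every reflex, so the reconstruction is *popab.

*popab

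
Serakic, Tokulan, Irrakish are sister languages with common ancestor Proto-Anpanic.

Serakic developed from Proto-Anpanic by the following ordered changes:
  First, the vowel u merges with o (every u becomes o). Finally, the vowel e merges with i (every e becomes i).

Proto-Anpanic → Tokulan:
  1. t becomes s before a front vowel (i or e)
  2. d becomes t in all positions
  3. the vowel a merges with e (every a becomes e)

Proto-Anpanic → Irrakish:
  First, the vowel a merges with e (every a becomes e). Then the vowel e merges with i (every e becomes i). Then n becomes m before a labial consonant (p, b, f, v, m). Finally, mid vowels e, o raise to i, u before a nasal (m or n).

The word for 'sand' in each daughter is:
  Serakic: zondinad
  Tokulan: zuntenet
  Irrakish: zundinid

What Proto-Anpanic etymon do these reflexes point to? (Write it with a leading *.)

Position 2: Serakic has o, Tokulan has u, Irrakish has u. Tokulan preserves u here (none of its changes turn any other segment into u), so the proto-segment is *u.
Position 7: Serakic has a, Tokulan has e, Irrakish has i. Serakic preserves a here (none of its changes turn any other segment into a), so the proto-segment is *a.
Continuing position by position gives *zundenad; check it forward:
Serakic: *zundenad > zondenad > zondinad  (by vowel merger, vowel merger)
Tokulan: *zundenad
  zundenad (rule 1 does not apply)
  zundenad → zuntenat   [unconditioned shift]
  zuntenat → zuntenet   [vowel merger]
  giving Tokulan zuntenet.
Irrakish: *zundenad
  zundenad → zundened   [vowel merger]
  zundened → zundinid   [vowel merger]
  zundinid (rule 3 does not apply)
  zundinid (rule 4 does not apply)
  giving Irrakish zundinid.
No other proto-form is consistent with every reflex, so the reconstruction is *zundenad.

*zundenad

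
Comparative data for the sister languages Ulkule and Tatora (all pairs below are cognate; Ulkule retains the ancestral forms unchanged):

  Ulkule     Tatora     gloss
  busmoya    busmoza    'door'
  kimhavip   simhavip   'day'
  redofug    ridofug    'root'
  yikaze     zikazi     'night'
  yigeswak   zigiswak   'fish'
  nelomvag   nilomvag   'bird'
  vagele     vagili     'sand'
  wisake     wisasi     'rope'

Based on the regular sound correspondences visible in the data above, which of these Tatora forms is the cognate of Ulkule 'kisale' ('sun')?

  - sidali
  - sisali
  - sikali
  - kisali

sisali

kimhavip ~ simhavip — Ulkule k corresponds to Tatora s word-initially before a front vowel.
yikaze ~ zikazi, vagele ~ vagili — Ulkule e corresponds to Tatora i word-finally.
Applying these to Ulkule 'kisale':
  kisale → sisale   (k→s word-initially before a front vowel)
  sisale → sisali   (e→i word-finally)
So the Tatora cognate is 'sisali'.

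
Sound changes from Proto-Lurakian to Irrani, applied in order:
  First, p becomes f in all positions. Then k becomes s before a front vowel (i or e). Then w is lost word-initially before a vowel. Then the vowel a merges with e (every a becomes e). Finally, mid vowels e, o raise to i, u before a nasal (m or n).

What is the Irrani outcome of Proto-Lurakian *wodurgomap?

Irrani: start from *wodurgomap.
  rule 1 (unconditioned shift): wodurgomap → wodurgomaf
  rule 2: no change — wodurgomaf
  rule 3 (glide loss): wodurgomaf → odurgomaf
  rule 4 (vowel merger): odurgomaf → odurgomef
  rule 5 (pre-nasal raising): odurgomef → odurgumef
  ⇒ Irrani odurgumef

odurgumef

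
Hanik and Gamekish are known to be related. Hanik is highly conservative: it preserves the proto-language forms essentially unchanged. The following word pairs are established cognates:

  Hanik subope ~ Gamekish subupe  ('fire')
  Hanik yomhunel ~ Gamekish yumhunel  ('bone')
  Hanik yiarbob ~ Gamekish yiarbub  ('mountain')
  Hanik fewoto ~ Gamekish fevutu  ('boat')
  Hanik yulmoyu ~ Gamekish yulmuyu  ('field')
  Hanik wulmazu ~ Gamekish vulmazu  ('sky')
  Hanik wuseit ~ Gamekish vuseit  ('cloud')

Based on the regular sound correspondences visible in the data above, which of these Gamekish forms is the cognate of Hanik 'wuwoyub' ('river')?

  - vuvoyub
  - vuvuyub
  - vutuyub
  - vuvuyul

wulmazu ~ vulmazu, wuseit ~ vuseit — Hanik w corresponds to Gamekish v word-initially before a back vowel.
fewoto ~ fevutu — Hanik w corresponds to Gamekish v between vowels (before a back vowel).
fewoto ~ fevutu, yulmoyu ~ yulmuyu — Hanik o corresponds to Gamekish u after a consonant, before a consonant other than r, m, n, p, b, f, v.
Applying these to Hanik 'wuwoyub':
  wuwoyub → vuwoyub   (w→v word-initially before a back vowel)
  vuwoyub → vuvoyub   (w→v between vowels (before a back vowel))
  vuvoyub → vuvuyub   (o→u after a consonant, before a consonant other than r, m, n, p, b, f, v)
So the Gamekish cognate is 'vuvuyub'.

vuvuyub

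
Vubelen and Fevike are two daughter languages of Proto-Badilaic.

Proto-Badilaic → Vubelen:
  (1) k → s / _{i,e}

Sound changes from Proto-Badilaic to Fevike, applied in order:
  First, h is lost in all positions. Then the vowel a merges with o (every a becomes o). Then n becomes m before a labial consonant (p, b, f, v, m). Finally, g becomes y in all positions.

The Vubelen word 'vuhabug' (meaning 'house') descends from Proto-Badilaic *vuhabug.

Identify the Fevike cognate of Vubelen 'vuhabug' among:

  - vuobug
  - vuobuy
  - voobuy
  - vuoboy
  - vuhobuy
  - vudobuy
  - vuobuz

Fevike: start from *vuhabug.
  rule 1 (h-loss): vuhabug → vuabug
  rule 2 (vowel merger): vuabug → vuobug
  rule 3: no change — vuobug
  rule 4 (unconditioned shift): vuobug → vuobuy
  ⇒ Fevike vuobuy
Among the options, 'vuobuy' alone shows every Fevike change applied in order.

vuobuy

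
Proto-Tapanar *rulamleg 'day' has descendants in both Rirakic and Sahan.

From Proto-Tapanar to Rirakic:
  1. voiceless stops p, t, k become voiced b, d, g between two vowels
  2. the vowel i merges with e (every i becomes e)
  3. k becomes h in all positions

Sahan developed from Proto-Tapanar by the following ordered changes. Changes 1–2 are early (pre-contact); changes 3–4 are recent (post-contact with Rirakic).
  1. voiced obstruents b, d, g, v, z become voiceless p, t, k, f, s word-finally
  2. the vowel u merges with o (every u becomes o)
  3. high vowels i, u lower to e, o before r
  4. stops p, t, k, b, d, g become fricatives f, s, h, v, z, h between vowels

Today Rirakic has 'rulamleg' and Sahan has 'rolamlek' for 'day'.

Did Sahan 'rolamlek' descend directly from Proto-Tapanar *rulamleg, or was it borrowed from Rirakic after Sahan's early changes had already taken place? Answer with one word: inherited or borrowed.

If inherited, *rulamleg would pass through all of Sahan's changes:
Sahan: *rulamleg > rulamlek > rolamlek  (by final devoicing, vowel merger)
If borrowed from Rirakic 'rulamleg' after the early changes, it would undergo only the recent ones:
  rule 3 (pre-rhotic lowering): no change (rulamleg)
  rule 4 (intervocalic lenition): no change (rulamleg)
  ⇒ as a loan: rulamleg
Sahan 'rolamlek' matches the inherited outcome exactly, so it is an inherited cognate, not a loan.

inherited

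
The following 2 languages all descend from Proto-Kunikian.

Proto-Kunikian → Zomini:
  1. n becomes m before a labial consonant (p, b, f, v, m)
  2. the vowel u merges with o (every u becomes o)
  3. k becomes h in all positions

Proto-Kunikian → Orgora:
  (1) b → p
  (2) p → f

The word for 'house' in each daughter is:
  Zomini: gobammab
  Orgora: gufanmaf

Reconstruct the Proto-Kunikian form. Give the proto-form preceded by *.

*gubanmab

Position 5: Zomini has m, Orgora has n. Orgora preserves n here (none of its changes turn any other segment into n), so the proto-segment is *n.
Position 2: Zomini has o, Orgora has u. Orgora preserves u here (none of its changes turn any other segment into u), so the proto-segment is *u.
Position 8: Zomini has b, Orgora has f. Zomini preserves b here (none of its changes turn any other segment into b), so the proto-segment is *b.
Continuing position by position gives *gubanmab; check it forward:
Zomini: *gubanmab
  gubanmab → gubammab   [nasal place assimilation]
  gubammab → gobammab   [vowel merger]
  gobammab (rule 3 does not apply)
  giving Zomini gobammab.
Orgora: *gubanmab
  gubanmab → gupanmap   [unconditioned shift]
  gupanmap → gufanmaf   [unconditioned shift]
  giving Orgora gufanmaf.
No other proto-form is consistent with every reflex, so the reconstruction is *gubanmab.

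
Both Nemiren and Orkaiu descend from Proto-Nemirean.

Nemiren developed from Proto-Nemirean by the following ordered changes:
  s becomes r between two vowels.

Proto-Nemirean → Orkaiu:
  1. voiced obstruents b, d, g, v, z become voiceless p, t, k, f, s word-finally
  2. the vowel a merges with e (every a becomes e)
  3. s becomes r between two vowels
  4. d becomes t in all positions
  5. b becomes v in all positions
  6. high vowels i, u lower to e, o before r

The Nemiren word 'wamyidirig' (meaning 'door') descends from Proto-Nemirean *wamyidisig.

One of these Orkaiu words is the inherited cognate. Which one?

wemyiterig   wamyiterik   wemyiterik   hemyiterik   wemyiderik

wemyiterik

Orkaiu: *wamyidisig
  wamyidisig → wamyidisik   [final devoicing]
  wamyidisik → wemyidisik   [vowel merger]
  wemyidisik → wemyidirik   [rhotacism]
  wemyidirik → wemyitirik   [unconditioned shift]
  wemyitirik (rule 5 does not apply)
  wemyitirik → wemyiterik   [pre-rhotic lowering]
  giving Orkaiu wemyiterik.
Among the options, 'wemyiterik' alone shows every Orkaiu change applied in order.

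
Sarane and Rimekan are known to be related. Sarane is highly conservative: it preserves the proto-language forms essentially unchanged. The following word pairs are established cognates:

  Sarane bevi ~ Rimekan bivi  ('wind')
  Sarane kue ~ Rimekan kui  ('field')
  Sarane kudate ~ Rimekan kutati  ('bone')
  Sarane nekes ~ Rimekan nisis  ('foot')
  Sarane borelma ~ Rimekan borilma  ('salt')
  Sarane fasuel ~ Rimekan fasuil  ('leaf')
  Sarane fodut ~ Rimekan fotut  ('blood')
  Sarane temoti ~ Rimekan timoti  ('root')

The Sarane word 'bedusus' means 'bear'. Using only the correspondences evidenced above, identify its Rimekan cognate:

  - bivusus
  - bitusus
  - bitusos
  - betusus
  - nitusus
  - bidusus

nekes ~ nisis, borelma ~ borilma — Sarane e corresponds to Rimekan i after a consonant, before a consonant other than r, m, n, p, b, f, v.
fodut ~ fotut — Sarane d corresponds to Rimekan t between vowels (before a back vowel).
Applying these to Sarane 'bedusus':
  bedusus → bidusus   (e→i after a consonant, before a consonant other than r, m, n, p, b, f, v)
  bidusus → bitusus   (d→t between vowels (before a back vowel))
So the Rimekan cognate is 'bitusus'.

bitusus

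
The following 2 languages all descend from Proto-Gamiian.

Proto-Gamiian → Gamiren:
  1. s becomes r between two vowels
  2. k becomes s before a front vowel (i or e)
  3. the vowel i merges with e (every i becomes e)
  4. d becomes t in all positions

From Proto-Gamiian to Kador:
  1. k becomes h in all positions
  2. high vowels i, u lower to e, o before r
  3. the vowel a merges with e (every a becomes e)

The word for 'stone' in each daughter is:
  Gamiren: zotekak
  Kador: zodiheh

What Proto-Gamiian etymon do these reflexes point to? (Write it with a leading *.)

*zodikak

Position 7: Gamiren has k, Kador has h. Gamiren preserves k here (none of its changes turn any other segment into k), so the proto-segment is *k.
Position 5: Gamiren has k, Kador has h. Gamiren preserves k here (none of its changes turn any other segment into k), so the proto-segment is *k.
Position 4: Gamiren has e, Kador has i. Kador preserves i here (none of its changes turn any other segment into i), so the proto-segment is *i.
Verify the candidate proto-form against each daughter:
Gamiren: *zodikak > zodekak > zotekak  (by vowel merger, unconditioned shift)
Kador: start from *zodikak.
  rule 1 (unconditioned shift): zodikak → zodihah
  rule 2: no change — zodihah
  rule 3 (vowel merger): zodihah → zodiheh
  ⇒ Kador zodiheh
No other proto-form is consistent with every reflex, so the reconstruction is *zodikak.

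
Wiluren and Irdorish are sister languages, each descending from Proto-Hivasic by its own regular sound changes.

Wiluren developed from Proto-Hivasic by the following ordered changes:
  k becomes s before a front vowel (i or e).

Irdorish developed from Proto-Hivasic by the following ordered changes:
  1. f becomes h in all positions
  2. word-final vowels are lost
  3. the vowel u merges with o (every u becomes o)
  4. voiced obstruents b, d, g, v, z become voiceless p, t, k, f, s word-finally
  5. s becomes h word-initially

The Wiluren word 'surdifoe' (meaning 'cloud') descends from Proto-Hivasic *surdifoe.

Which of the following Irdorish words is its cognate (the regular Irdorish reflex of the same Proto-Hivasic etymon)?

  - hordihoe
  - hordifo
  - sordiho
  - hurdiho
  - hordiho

Irdorish: *surdifoe
  surdifoe → surdihoe   [unconditioned shift]
  surdihoe → surdiho   [apocope]
  surdiho → sordiho   [vowel merger]
  sordiho (rule 4 does not apply)
  sordiho → hordiho   [debuccalisation]
  giving Irdorish hordiho.
Among the options, 'hordiho' alone shows every Irdorish change applied in order.

hordiho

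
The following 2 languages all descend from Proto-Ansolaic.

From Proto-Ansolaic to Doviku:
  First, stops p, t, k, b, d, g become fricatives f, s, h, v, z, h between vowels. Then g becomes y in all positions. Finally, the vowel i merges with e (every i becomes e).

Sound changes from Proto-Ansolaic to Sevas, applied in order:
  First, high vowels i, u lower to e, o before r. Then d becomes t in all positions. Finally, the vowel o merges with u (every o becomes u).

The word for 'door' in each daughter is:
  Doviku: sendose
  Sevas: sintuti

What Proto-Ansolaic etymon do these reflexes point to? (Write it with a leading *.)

Position 6: Doviku has s, Sevas has t. Taking the neighbouring segments as reconstructed: Doviku s could go back to *t or *s; Sevas t could go back to *t or *d — the one source consistent with every daughter is *t.
Position 4: Doviku has d, Sevas has t. Doviku preserves d here (none of its changes turn any other segment into d), so the proto-segment is *d.
Continuing position by position gives *sindoti; check it forward:
Doviku: *sindoti > sindosi > sendose  (by intervocalic lenition, vowel merger)
Sevas: *sindoti
  sindoti (rule 1 does not apply)
  sindoti → sintoti   [unconditioned shift]
  sintoti → sintuti   [vowel merger]
  giving Sevas sintuti.
*sindoti is the unique common source.

*sindoti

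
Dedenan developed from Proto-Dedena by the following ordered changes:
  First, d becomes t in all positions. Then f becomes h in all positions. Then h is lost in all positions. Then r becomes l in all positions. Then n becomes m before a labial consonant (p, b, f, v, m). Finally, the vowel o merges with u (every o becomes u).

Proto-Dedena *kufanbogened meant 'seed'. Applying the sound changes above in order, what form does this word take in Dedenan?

kuambugenet

Dedenan: start from *kufanbogened.
  rule 1 (unconditioned shift): kufanbogened → kufanbogenet
  rule 2 (unconditioned shift): kufanbogenet → kuhanbogenet
  rule 3 (h-loss): kuhanbogenet → kuanbogenet
  rule 4: no change — kuanbogenet
  rule 5 (nasal place assimilation): kuanbogenet → kuambogenet
  rule 6 (vowel merger): kuambogenet → kuambugenet
  ⇒ Dedenan kuambugenet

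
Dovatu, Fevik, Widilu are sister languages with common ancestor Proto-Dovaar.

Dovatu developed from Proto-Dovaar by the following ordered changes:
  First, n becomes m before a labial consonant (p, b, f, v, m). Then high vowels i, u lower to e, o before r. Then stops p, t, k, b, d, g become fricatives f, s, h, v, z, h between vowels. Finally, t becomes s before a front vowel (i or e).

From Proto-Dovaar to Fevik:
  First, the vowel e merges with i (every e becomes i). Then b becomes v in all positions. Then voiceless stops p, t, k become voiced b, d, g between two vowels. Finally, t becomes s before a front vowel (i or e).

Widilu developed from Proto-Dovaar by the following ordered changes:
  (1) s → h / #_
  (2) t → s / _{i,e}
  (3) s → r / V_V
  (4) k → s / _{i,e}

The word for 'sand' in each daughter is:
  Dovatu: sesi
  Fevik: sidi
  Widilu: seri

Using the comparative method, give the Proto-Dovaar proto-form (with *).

*teti

Position 2: Dovatu has e, Fevik has i, Widilu has e. Widilu preserves e here (none of its changes turn any other segment into e), so the proto-segment is *e.
Position 3: Dovatu has s, Fevik has d, Widilu has r. Taking the neighbouring segments as reconstructed: Dovatu s could go back to *t or *s; Fevik d could go back to *t or *d; Widilu r could go back to *t or *s or *r — the one source consistent with every daughter is *t.
Position 1: Dovatu has s, Fevik has s, Widilu has s. Taking the neighbouring segments as reconstructed: Dovatu s could go back to *t or *s; Fevik s could go back to *t or *s; Widilu s could go back to *t or *k — the one source consistent with every daughter is *t.
The remaining positions agree across the daughters. Check the candidate against every language:
Dovatu: *teti > tesi > sesi  (by intervocalic lenition, palatalisation)
Fevik: *teti
  teti → titi   [vowel merger]
  titi (rule 2 does not apply)
  titi → tidi   [intervocalic voicing]
  tidi → sidi   [palatalisation]
  giving Fevik sidi.
Widilu: *teti
  teti (rule 1 does not apply)
  teti → sesi   [palatalisation]
  sesi → seri   [rhotacism]
  seri (rule 4 does not apply)
  giving Widilu seri.
*teti is the unique common source.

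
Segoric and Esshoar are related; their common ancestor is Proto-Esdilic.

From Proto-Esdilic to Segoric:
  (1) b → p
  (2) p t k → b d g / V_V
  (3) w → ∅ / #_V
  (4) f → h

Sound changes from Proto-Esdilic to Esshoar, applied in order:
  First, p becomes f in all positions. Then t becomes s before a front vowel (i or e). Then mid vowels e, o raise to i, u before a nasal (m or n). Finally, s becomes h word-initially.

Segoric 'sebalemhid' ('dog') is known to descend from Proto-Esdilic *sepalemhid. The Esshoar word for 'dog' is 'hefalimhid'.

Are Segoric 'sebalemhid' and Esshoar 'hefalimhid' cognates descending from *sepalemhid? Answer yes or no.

Derive the expected Esshoar reflex of *sepalemhid:
Esshoar: *sepalemhid
  sepalemhid → sefalemhid   [unconditioned shift]
  sefalemhid (rule 2 does not apply)
  sefalemhid → sefalimhid   [pre-nasal raising]
  sefalimhid → hefalimhid   [debuccalisation]
  giving Esshoar hefalimhid.
Esshoar 'hefalimhid' matches the regular reflex exactly, so the pair is cognate.

yes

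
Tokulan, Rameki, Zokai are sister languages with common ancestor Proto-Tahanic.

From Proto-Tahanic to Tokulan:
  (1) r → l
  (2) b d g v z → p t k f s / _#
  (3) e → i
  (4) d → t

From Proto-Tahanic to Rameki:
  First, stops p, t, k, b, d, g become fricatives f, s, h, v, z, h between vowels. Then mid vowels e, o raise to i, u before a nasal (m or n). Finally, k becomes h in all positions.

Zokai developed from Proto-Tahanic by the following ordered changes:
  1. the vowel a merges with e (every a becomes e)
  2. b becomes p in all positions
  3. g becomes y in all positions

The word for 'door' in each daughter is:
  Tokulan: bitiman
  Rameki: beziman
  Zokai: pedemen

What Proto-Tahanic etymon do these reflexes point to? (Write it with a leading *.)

Position 2: Tokulan has i, Rameki has e, Zokai has e. Rameki preserves e here (none of its changes turn any other segment into e), so the proto-segment is *e.
Position 6: Tokulan has a, Rameki has a, Zokai has e. Tokulan preserves a here (none of its changes turn any other segment into a), so the proto-segment is *a.
Position 4: Tokulan has i, Rameki has i, Zokai has e. Taking the neighbouring segments as reconstructed: Tokulan i could go back to *e or *i; Rameki i could go back to *e or *i; Zokai e could go back to *a or *e — the one source consistent with every daughter is *e.
Continuing position by position gives *bedeman; check it forward:
Tokulan: start from *bedeman.
  rule 1: no change — bedeman
  rule 2: no change — bedeman
  rule 3 (vowel merger): bedeman → bidiman
  rule 4 (unconditioned shift): bidiman → bitiman
  ⇒ Tokulan bitiman
Rameki: *bedeman
  bedeman → bezeman   [intervocalic lenition]
  bezeman → beziman   [pre-nasal raising]
  beziman (rule 3 does not apply)
  giving Rameki beziman.
Zokai: *bedeman > bedemen > pedemen  (by vowel merger, unconditioned shift)
Only *bedeman yields all of Tokulan bitiman, Rameki beziman, Zokai pedemen.

*bedeman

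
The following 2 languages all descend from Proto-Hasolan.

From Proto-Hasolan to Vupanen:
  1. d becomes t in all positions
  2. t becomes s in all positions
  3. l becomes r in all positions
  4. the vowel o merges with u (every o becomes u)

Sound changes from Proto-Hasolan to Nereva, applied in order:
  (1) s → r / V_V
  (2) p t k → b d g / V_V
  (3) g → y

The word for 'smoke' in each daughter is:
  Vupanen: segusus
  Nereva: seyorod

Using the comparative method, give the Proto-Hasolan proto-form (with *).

Position 7: Vupanen has s, Nereva has d. Taking the neighbouring segments as reconstructed: Vupanen s could go back to *t or *d or *s; Nereva d can only go back to *d — the one source consistent with every daughter is *d.
Position 4: Vupanen has u, Nereva has o. Nereva preserves o here (none of its changes turn any other segment into o), so the proto-segment is *o.
Position 6: Vupanen has u, Nereva has o. Nereva preserves o here (none of its changes turn any other segment into o), so the proto-segment is *o.
Verify the candidate proto-form against each daughter:
Vupanen: start from *segosod.
  rule 1 (unconditioned shift): segosod → segosot
  rule 2 (unconditioned shift): segosot → segosos
  rule 3: no change — segosos
  rule 4 (vowel merger): segosos → segusus
  ⇒ Vupanen segusus
Nereva: *segosod > segorod > seyorod  (by rhotacism, unconditioned shift)
Only *segosod yields all of Vupanen segusus, Nereva seyorod.

*segosod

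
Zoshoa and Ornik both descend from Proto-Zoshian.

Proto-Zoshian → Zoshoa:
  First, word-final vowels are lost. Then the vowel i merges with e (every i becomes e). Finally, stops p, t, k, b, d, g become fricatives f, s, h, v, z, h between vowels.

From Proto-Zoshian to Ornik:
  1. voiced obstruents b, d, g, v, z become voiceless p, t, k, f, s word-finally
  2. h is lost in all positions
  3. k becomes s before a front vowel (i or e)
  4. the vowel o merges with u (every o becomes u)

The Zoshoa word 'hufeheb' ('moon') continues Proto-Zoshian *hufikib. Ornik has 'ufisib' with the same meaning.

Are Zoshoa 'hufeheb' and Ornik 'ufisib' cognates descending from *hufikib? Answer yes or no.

Derive the expected Ornik reflex of *hufikib:
Ornik: *hufikib > hufikip > ufikip > ufisip  (by final devoicing, h-loss, palatalisation)
The regular Ornik reflex would be 'ufisip', but the attested form is 'ufisib'. The correspondence is irregular, so they are not cognates (the Ornik form has a different source).

no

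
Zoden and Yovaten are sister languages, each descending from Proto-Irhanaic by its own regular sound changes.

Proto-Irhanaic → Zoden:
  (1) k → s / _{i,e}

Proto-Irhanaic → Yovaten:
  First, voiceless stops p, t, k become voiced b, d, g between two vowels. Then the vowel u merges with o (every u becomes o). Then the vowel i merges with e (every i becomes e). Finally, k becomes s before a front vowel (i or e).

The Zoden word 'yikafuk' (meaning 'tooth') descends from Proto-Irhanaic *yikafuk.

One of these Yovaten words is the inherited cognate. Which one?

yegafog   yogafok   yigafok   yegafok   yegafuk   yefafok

Yovaten: *yikafuk
  yikafuk → yigafuk   [intervocalic voicing]
  yigafuk → yigafok   [vowel merger]
  yigafok → yegafok   [vowel merger]
  yegafok (rule 4 does not apply)
  giving Yovaten yegafok.
The other candidates each miss or misapply at least one Yovaten change.

yegafok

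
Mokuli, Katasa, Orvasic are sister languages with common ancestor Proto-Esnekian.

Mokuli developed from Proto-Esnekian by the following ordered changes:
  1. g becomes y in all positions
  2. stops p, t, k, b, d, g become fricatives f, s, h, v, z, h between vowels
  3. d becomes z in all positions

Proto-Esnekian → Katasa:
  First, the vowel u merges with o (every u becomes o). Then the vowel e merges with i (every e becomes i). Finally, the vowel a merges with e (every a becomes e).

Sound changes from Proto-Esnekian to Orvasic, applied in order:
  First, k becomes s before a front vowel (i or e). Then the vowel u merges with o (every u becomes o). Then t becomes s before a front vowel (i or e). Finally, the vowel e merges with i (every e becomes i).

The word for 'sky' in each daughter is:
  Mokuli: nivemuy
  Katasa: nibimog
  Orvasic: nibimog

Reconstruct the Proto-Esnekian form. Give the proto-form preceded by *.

Position 7: Mokuli has y, Katasa has g, Orvasic has g. Katasa preserves g here (none of its changes turn any other segment into g), so the proto-segment is *g.
Position 4: Mokuli has e, Katasa has i, Orvasic has i. Mokuli preserves e here (none of its changes turn any other segment into e), so the proto-segment is *e.
Position 3: Mokuli has v, Katasa has b, Orvasic has b. Katasa preserves b here (none of its changes turn any other segment into b), so the proto-segment is *b.
Verify the candidate proto-form against each daughter:
Mokuli: *nibemug > nibemuy > nivemuy  (by unconditioned shift, intervocalic lenition)
Katasa: *nibemug
  nibemug → nibemog   [vowel merger]
  nibemog → nibimog   [vowel merger]
  nibimog (rule 3 does not apply)
  giving Katasa nibimog.
Orvasic: *nibemug > nibemog > nibimog  (by vowel merger, vowel merger)
Only *nibemug yields all of Mokuli nivemuy, Katasa nibimog, Orvasic nibimog.

*nibemug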